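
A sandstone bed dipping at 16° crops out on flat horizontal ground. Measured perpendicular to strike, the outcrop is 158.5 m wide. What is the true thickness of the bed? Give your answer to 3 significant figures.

True thickness t = w · sin(dip) = 158.5 × sin 16°
t = 158.5 × 0.2756 = 43.689 m

43.7 m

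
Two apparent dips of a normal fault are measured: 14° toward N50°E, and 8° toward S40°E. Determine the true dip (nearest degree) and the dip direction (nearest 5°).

The two traces are lines in the plane: v₁ = (sin 50°·cos 14°, cos 50°·cos 14°, −sin 14°), v₂ = (sin 140°·cos 8°, cos 140°·cos 8°, −sin 8°).
n = v₁ × v₂ = (0.270, 0.051, 0.961) (taken with n_z > 0).
Dip δ = arctan(|n_h|/n_z) = arctan(0.275/0.961) = 16.0°.
Dip direction = azimuth of (n_x, n_y) = atan2(0.270, 0.051) = 79°.

true dip 16°, dip direction 080°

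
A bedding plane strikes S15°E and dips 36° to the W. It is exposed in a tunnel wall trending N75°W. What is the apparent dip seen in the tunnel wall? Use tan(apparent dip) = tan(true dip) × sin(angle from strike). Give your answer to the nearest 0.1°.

The section lies 60° from the strike.
tan α = tan 36° × sin 60° = 0.7265 × 0.8660 = 0.6292
apparent dip = arctan 0.6292 = 32.18°

32.2°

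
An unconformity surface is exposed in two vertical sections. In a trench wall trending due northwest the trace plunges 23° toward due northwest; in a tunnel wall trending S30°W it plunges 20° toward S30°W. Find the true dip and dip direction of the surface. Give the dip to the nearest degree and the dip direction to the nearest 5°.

true dip 33°, dip direction 265°

Represent each trace as a vector plunging at its apparent dip toward its trend (east-north-up frame): v₁ = (-0.651, 0.651, -0.391), v₂ = (-0.470, -0.814, -0.342).
n = v₁ × v₂ = (-0.541, -0.039, 0.836) (taken with n_z > 0).
Dip δ = arctan(|n_h|/n_z) = arctan(0.542/0.836) = 33.0°.
Dip direction = azimuth of (n_x, n_y) = atan2(-0.541, -0.039) = 266°.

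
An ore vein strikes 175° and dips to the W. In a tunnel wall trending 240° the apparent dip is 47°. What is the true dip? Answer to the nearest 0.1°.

The section is 65° from the strike.
tan(true dip) = tan 47° / sin 65° = 1.1832
true dip = arctan 1.1832 = 49.80°

49.8°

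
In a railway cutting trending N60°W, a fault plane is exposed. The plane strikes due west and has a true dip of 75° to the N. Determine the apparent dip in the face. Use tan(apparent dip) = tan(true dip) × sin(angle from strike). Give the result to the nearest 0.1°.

Angle between strike (due west) and section (N60°W): β = 30°.
tan α = tan 75° × sin 30° = 3.7321 × 0.5000 = 1.8660
apparent dip = arctan 1.8660 = 61.81°

61.8°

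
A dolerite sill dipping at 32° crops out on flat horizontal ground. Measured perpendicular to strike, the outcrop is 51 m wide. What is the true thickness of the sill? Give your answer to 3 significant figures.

27.0 m

True thickness t = w · sin(dip) = 51 × sin 32°
t = 51 × 0.5299 = 27.026 m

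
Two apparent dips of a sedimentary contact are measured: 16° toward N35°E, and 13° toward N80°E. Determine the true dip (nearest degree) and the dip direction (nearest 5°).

The two traces are lines in the plane: v₁ = (sin 35°·cos 16°, cos 35°·cos 16°, −sin 16°), v₂ = (sin 80°·cos 13°, cos 80°·cos 13°, −sin 13°).
n = v₁ × v₂ = (0.130, 0.140, 0.662) (taken with n_z > 0).
True dip = arccos(n_z / |n|) = arccos(0.9606) = 16.1°.
Dip direction = atan2(0.130, 0.140) = 43° (azimuth of n's horizontal projection).

true dip 16°, dip direction 045°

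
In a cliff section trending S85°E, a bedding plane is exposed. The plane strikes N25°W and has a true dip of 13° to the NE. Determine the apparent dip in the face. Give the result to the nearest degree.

11°

Angle between strike (N25°W) and section (S85°E): β = 60°.
tan α = tan 13° × sin 60° = 0.2309 × 0.8660 = 0.1999
α = arctan(0.1999) = 11.31°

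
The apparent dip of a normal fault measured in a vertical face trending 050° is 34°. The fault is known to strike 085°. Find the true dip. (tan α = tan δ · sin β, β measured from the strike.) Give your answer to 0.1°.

49.6°

β = acute angle between strike 085° and section 050° = 35°.
tan δ = tan α / sin β = tan 34° / sin 35° = 0.6745 / 0.5736 = 1.1760
true dip = arctan 1.1760 = 49.62°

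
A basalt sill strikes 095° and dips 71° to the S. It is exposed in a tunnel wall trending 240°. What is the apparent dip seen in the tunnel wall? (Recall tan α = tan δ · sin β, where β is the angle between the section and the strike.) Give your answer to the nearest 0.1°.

The section lies 35° from the strike.
tan α = tan 71° × sin 35° = 2.9042 × 0.5736 = 1.6658
apparent dip = arctan 1.6658 = 59.02°

59.0°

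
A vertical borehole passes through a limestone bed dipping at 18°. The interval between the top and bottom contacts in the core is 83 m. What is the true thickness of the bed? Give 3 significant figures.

True thickness t = h · cos(dip) = 83 × cos 18°
t = 83 × 0.9511 = 78.938 m

78.9 m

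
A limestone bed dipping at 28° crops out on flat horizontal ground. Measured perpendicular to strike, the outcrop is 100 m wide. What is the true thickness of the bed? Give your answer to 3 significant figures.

True thickness t = w · sin(dip) = 100 × sin 28°
t = 100 × 0.4695 = 46.947 m

46.9 m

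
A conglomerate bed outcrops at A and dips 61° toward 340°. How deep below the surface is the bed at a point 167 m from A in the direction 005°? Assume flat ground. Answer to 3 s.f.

The hole lies 25° from the dip direction, so the down-dip offset is 167 × cos 25° = 151.35 m.
Depth = down-dip offset × tan(dip) = 151.35 × tan 61° = 151.35 × 1.8040
Depth = 273.05 m

273 m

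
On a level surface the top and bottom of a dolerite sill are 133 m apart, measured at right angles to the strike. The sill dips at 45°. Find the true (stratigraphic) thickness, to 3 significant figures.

94.0 m

True thickness t = w · sin(dip) = 133 × sin 45°
t = 133 × 0.7071 = 94.045 m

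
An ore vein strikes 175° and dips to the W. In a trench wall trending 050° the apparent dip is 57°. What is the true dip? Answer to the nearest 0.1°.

β = acute angle between strike 175° and section 050° = 55°.
tan(true dip) = tan 57° / sin 55° = 1.8798
true dip = arctan 1.8798 = 61.99°

62.0°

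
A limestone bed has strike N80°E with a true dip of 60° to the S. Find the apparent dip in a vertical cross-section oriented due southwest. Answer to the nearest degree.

The section lies 35° from the strike.
tan α = tan 60° × sin 35° = 1.7321 × 0.5736 = 0.9935
α = arctan(0.9935) = 44.81°

45°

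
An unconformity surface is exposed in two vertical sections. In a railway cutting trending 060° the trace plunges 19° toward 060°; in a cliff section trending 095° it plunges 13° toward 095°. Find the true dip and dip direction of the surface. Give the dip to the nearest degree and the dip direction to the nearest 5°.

true dip 20°, dip direction 045°

Each apparent-dip line lies in the plane. As unit vectors (x east, y north, z up), v₁ plunges 19°→060° and v₂ plunges 13°→095°.
The plane normal is n = v₁ × v₂ ∝ (0.134, 0.132, 0.528).
tan δ = √(n_x²+n_y²)/n_z = 0.188/0.528, so δ = 19.6°.
Dip direction = atan2(0.134, 0.132) = 45° (azimuth of n's horizontal projection).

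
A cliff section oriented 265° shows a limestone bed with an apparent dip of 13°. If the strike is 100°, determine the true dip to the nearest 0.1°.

β = acute angle between strike 100° and section 265° = 15°.
tan δ = tan α / sin β = tan 13° / sin 15° = 0.2309 / 0.2588 = 0.8920
δ = arctan(0.8920) = 41.73°

41.7°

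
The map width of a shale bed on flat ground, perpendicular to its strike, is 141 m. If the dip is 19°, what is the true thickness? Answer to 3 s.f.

45.9 m

True thickness t = w · sin(dip) = 141 × sin 19°
t = 141 × 0.3256 = 45.905 m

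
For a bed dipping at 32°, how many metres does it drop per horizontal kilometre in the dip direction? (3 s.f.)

drop per km = 1000 × tan 32° = 1000 × 0.6249

625 m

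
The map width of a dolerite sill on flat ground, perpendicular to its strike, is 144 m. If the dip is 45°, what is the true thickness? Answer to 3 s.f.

102 m

True thickness t = w · sin(dip) = 144 × sin 45°
t = 144 × 0.7071 = 101.823 m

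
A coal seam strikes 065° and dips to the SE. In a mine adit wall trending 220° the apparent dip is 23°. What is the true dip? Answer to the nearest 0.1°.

45.1°

The section is 25° from the strike.
tan δ = tan α / sin β = tan 23° / sin 25° = 0.4245 / 0.4226 = 1.0044
δ = arctan(1.0044) = 45.13°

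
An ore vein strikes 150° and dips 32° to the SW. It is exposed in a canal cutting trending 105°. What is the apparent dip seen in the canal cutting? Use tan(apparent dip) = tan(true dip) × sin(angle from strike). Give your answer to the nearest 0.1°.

The section lies 45° from the strike.
tan(apparent dip) = tan 32° · sin 45° = 0.4418
apparent dip = arctan 0.4418 = 23.84°

23.8°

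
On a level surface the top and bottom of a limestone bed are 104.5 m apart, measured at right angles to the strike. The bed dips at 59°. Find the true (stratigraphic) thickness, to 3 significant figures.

89.6 m

True thickness t = w · sin(dip) = 104.5 × sin 59°
t = 104.5 × 0.8572 = 89.574 m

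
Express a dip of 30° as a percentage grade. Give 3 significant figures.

grade % = 100 × tan 30° = 100 × 0.5774

57.7%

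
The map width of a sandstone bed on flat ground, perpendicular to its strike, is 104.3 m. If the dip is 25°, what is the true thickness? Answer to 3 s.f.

44.1 m

True thickness t = w · sin(dip) = 104.3 × sin 25°
t = 104.3 × 0.4226 = 44.079 m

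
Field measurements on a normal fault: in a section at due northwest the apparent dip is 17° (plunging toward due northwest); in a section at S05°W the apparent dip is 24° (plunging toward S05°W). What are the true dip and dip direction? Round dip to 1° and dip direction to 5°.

Represent each trace as a vector plunging at its apparent dip toward its trend (east-north-up frame): v₁ = (-0.676, 0.676, -0.292), v₂ = (-0.080, -0.910, -0.407).
Cross product v₁ × v₂ gives the pole to the plane: n ∝ (-0.541, -0.252, 0.669).
True dip = arccos(n_z / |n|) = arccos(0.7463) = 41.7°.
Dip direction = azimuth of (n_x, n_y) = atan2(-0.541, -0.252) = 245°.

true dip 42°, dip direction 245°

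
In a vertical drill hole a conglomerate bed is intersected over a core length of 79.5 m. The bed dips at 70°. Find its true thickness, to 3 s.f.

True thickness t = h · cos(dip) = 79.5 × cos 70°
t = 79.5 × 0.3420 = 27.191 m

27.2 m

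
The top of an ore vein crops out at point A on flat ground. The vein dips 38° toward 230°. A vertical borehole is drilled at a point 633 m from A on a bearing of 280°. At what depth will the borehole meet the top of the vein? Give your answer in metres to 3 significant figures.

318 m

The hole lies 50° from the dip direction, so the down-dip offset is 633 × cos 50° = 406.88 m.
Depth = down-dip offset × tan(dip) = 406.88 × tan 38° = 406.88 × 0.7813
Depth = 317.89 m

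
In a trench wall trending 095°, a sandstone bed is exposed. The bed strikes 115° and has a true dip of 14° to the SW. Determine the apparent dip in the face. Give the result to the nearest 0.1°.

4.9°

The section lies 20° from the strike.
tan(apparent dip) = tan 14° · sin 20° = 0.0853
apparent dip = arctan 0.0853 = 4.87°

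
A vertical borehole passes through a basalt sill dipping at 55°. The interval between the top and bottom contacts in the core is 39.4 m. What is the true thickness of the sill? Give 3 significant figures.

22.6 m

True thickness t = h · cos(dip) = 39.4 × cos 55°
t = 39.4 × 0.5736 = 22.599 m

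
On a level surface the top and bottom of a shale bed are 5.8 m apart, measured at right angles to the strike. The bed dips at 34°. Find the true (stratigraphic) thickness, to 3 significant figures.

True thickness t = w · sin(dip) = 5.8 × sin 34°
t = 5.8 × 0.5592 = 3.243 m

3.24 m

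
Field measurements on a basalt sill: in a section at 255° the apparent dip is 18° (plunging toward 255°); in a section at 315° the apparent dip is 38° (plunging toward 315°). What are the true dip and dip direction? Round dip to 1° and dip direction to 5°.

true dip 38°, dip direction 320°

The two traces are lines in the plane: v₁ = (sin 255°·cos 18°, cos 255°·cos 18°, −sin 18°), v₂ = (sin 315°·cos 38°, cos 315°·cos 38°, −sin 38°).
Cross product v₁ × v₂ gives the pole to the plane: n ∝ (-0.324, 0.393, 0.649).
True dip = arccos(n_z / |n|) = arccos(0.7866) = 38.1°.
Dip direction = azimuth of (n_x, n_y) = atan2(-0.324, 0.393) = 321°.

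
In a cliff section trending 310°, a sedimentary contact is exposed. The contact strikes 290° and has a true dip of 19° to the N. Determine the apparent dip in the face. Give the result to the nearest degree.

7°

The strike is 290° and the section trends 310°; the acute angle between them is β = 20°.
tan α = tan 19° × sin 20° = 0.3443 × 0.3420 = 0.1178
apparent dip = arctan 0.1178 = 6.72°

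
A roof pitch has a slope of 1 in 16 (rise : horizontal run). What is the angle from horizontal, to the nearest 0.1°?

3.6°

tan θ = 1/16 = 0.0625
θ = arctan(0.0625) = 3.58°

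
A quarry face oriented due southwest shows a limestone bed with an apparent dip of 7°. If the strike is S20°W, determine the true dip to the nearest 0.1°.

16.2°

The section is 25° from the strike.
tan(true dip) = tan 7° / sin 25° = 0.2905
true dip = arctan 0.2905 = 16.20°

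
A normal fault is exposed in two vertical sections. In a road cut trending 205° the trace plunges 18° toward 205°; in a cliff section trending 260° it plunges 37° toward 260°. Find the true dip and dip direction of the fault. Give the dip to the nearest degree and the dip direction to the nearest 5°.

true dip 37°, dip direction 270°

The two traces are lines in the plane: v₁ = (sin 205°·cos 18°, cos 205°·cos 18°, −sin 18°), v₂ = (sin 260°·cos 37°, cos 260°·cos 37°, −sin 37°).
n = v₁ × v₂ = (-0.476, -0.001, 0.622) (taken with n_z > 0).
Dip δ = arctan(|n_h|/n_z) = arctan(0.476/0.622) = 37.4°.
Dip direction = azimuth of (n_x, n_y) = atan2(-0.476, -0.001) = 270°.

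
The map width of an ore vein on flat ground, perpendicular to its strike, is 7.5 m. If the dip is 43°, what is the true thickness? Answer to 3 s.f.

True thickness t = w · sin(dip) = 7.5 × sin 43°
t = 7.5 × 0.6820 = 5.115 m

5.11 m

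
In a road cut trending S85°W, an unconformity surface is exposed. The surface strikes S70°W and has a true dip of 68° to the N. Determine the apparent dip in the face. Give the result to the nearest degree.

33°

Angle between strike (S70°W) and section (S85°W): β = 15°.
tan α = tan 68° × sin 15° = 2.4751 × 0.2588 = 0.6406
apparent dip = arctan 0.6406 = 32.64°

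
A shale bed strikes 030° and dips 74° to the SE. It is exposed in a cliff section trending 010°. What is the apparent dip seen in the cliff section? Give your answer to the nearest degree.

Angle between strike (030°) and section (010°): β = 20°.
tan(apparent dip) = tan 74° · sin 20° = 1.1928
apparent dip = arctan 1.1928 = 50.02°

50°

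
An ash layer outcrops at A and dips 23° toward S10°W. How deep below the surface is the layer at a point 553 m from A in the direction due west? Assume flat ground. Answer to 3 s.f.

40.8 m

The hole lies 80° from the dip direction, so the down-dip offset is 553 × cos 80° = 96.03 m.
Depth = down-dip offset × tan(dip) = 96.03 × tan 23° = 96.03 × 0.4245
Depth = 40.76 m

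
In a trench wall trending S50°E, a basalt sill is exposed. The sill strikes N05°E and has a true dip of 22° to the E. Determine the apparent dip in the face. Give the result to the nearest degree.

The section lies 55° from the strike.
tan(apparent dip) = tan 22° · sin 55° = 0.3310
α = arctan(0.3310) = 18.31°

18°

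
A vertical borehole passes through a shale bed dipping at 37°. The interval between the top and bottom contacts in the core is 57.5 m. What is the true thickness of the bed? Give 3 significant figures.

45.9 m

True thickness t = h · cos(dip) = 57.5 × cos 37°
t = 57.5 × 0.7986 = 45.922 m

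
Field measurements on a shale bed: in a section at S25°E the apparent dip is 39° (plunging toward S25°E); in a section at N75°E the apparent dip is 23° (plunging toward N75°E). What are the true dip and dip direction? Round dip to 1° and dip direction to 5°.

true dip 41°, dip direction 135°

The two traces are lines in the plane: v₁ = (sin 155°·cos 39°, cos 155°·cos 39°, −sin 39°), v₂ = (sin 75°·cos 23°, cos 75°·cos 23°, −sin 23°).
n = v₁ × v₂ = (0.425, -0.431, 0.704) (taken with n_z > 0).
tan δ = √(n_x²+n_y²)/n_z = 0.606/0.704, so δ = 40.7°.
The horizontal component of n points toward azimuth atan2(n_x, n_y) = 135°, the dip direction.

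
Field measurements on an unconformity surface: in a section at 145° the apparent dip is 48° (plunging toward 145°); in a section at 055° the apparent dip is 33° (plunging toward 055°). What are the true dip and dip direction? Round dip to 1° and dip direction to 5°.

true dip 52°, dip direction 115°

The two traces are lines in the plane: v₁ = (sin 145°·cos 48°, cos 145°·cos 48°, −sin 48°), v₂ = (sin 55°·cos 33°, cos 55°·cos 33°, −sin 33°).
n = v₁ × v₂ = (0.656, -0.302, 0.561) (taken with n_z > 0).
tan δ = √(n_x²+n_y²)/n_z = 0.722/0.561, so δ = 52.1°.
The horizontal component of n points toward azimuth atan2(n_x, n_y) = 115°, the dip direction.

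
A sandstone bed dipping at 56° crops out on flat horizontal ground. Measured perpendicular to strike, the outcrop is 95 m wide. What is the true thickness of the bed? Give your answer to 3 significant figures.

True thickness t = w · sin(dip) = 95 × sin 56°
t = 95 × 0.8290 = 78.759 m

78.8 m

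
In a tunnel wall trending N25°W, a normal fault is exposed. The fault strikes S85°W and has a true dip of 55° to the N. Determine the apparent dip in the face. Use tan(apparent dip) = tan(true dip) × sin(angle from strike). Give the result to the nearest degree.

Angle between strike (S85°W) and section (N25°W): β = 70°.
tan(apparent dip) = tan 55° · sin 70° = 1.3420
apparent dip = arctan 1.3420 = 53.31°

53°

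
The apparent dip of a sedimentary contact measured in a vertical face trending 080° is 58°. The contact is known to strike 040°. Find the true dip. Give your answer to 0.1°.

68.1°

The section is 40° from the strike.
tan δ = tan α / sin β = tan 58° / sin 40° = 1.6003 / 0.6428 = 2.4897
δ = arctan(2.4897) = 68.12°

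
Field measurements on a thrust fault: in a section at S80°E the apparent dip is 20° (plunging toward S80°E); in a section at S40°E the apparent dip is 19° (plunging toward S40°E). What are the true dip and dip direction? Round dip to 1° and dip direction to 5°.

Represent each trace as a vector plunging at its apparent dip toward its trend (east-north-up frame): v₁ = (0.925, -0.163, -0.342), v₂ = (0.608, -0.724, -0.326).
The plane normal is n = v₁ × v₂ ∝ (0.195, -0.093, 0.571).
tan δ = √(n_x²+n_y²)/n_z = 0.216/0.571, so δ = 20.7°.
The horizontal component of n points toward azimuth atan2(n_x, n_y) = 116°, the dip direction.

true dip 21°, dip direction 115°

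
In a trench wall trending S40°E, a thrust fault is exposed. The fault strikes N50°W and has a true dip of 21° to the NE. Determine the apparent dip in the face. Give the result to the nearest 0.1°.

3.8°

The strike is N50°W and the section trends S40°E; the acute angle between them is β = 10°.
tan α = tan 21° × sin 10° = 0.3839 × 0.1736 = 0.0667
α = arctan(0.0667) = 3.81°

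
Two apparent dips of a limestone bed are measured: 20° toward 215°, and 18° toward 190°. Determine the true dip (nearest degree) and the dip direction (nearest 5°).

Represent each trace as a vector plunging at its apparent dip toward its trend (east-north-up frame): v₁ = (-0.539, -0.770, -0.342), v₂ = (-0.165, -0.937, -0.309).
The plane normal is n = v₁ × v₂ ∝ (-0.082, -0.110, 0.378).
True dip = arccos(n_z / |n|) = arccos(0.9396) = 20.0°.
The horizontal component of n points toward azimuth atan2(n_x, n_y) = 217°, the dip direction.

true dip 20°, dip direction 215°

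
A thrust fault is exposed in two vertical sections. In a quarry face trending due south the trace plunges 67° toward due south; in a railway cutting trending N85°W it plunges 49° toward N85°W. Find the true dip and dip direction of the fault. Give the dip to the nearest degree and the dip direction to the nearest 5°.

The two traces are lines in the plane: v₁ = (sin 180°·cos 67°, cos 180°·cos 67°, −sin 67°), v₂ = (sin 275°·cos 49°, cos 275°·cos 49°, −sin 49°).
The plane normal is n = v₁ × v₂ ∝ (-0.348, -0.602, 0.255).
tan δ = √(n_x²+n_y²)/n_z = 0.695/0.255, so δ = 69.8°.
Dip direction = azimuth of (n_x, n_y) = atan2(-0.348, -0.602) = 210°.

true dip 70°, dip direction 210°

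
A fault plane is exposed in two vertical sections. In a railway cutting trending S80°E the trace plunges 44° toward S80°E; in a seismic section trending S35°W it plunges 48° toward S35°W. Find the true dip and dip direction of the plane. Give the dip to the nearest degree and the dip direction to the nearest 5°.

Represent each trace as a vector plunging at its apparent dip toward its trend (east-north-up frame): v₁ = (0.708, -0.125, -0.695), v₂ = (-0.384, -0.548, -0.743).
Cross product v₁ × v₂ gives the pole to the plane: n ∝ (0.288, -0.793, 0.436).
tan δ = √(n_x²+n_y²)/n_z = 0.844/0.436, so δ = 62.7°.
The horizontal component of n points toward azimuth atan2(n_x, n_y) = 160°, the dip direction.

true dip 63°, dip direction 160°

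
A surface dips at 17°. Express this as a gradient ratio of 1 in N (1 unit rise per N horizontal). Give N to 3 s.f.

1 : N means tan θ = 1/N, so N = 1/tan 17° = 1/0.3057

1 in 3.27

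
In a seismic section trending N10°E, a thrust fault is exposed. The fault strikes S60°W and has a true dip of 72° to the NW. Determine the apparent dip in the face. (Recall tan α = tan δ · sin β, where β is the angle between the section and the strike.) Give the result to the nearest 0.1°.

67.0°

The strike is S60°W and the section trends N10°E; the acute angle between them is β = 50°.
tan(apparent dip) = tan 72° · sin 50° = 2.3576
α = arctan(2.3576) = 67.02°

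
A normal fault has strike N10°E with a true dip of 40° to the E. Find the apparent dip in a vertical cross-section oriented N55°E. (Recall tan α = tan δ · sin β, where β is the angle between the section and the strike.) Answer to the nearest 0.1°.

The strike is N10°E and the section trends N55°E; the acute angle between them is β = 45°.
tan α = tan 40° × sin 45° = 0.8391 × 0.7071 = 0.5933
α = arctan(0.5933) = 30.68°

30.7°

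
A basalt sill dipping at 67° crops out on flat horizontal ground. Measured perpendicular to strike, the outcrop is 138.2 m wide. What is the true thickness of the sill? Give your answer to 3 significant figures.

127 m

True thickness t = w · sin(dip) = 138.2 × sin 67°
t = 138.2 × 0.9205 = 127.214 m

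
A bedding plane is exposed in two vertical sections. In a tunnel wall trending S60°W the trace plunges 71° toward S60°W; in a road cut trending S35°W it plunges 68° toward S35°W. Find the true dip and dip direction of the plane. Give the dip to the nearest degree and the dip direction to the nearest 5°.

The two traces are lines in the plane: v₁ = (sin 240°·cos 71°, cos 240°·cos 71°, −sin 71°), v₂ = (sin 215°·cos 68°, cos 215°·cos 68°, −sin 68°).
The plane normal is n = v₁ × v₂ ∝ (-0.139, -0.058, 0.052).
Dip δ = arctan(|n_h|/n_z) = arctan(0.151/0.052) = 71.1°.
Dip direction = atan2(-0.139, -0.058) = 247° (azimuth of n's horizontal projection).

true dip 71°, dip direction 245°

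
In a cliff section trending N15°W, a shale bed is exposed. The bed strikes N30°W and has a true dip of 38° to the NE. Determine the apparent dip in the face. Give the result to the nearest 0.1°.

11.4°

The strike is N30°W and the section trends N15°W; the acute angle between them is β = 15°.
tan(apparent dip) = tan 38° · sin 15° = 0.2022
apparent dip = arctan 0.2022 = 11.43°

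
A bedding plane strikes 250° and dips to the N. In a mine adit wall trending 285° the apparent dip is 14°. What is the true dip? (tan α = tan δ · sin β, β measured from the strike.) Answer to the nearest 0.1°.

23.5°

β = acute angle between strike 250° and section 285° = 35°.
tan(true dip) = tan 14° / sin 35° = 0.4347
δ = arctan(0.4347) = 23.49°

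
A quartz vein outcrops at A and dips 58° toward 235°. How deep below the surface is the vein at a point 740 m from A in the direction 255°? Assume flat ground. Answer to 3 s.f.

1110 m

The hole lies 20° from the dip direction, so the down-dip offset is 740 × cos 20° = 695.37 m.
Depth = down-dip offset × tan(dip) = 695.37 × tan 58° = 695.37 × 1.6003
Depth = 1112.83 m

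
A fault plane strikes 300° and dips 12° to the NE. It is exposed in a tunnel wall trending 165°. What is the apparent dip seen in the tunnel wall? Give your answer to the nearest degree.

The strike is 300° and the section trends 165°; the acute angle between them is β = 45°.
tan(apparent dip) = tan 12° · sin 45° = 0.1503
α = arctan(0.1503) = 8.55°

9°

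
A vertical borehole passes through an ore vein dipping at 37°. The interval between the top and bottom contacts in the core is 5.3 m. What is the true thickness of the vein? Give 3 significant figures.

4.23 m

True thickness t = h · cos(dip) = 5.3 × cos 37°
t = 5.3 × 0.7986 = 4.233 m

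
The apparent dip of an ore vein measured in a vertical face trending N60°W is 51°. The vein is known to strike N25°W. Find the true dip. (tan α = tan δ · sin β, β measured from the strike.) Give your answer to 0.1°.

β = acute angle between strike N25°W and section N60°W = 35°.
tan δ = tan α / sin β = tan 51° / sin 35° = 1.2349 / 0.5736 = 2.1530
true dip = arctan 2.1530 = 65.09°

65.1°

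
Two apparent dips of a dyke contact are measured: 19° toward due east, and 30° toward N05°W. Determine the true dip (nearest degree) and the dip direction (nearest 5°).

true dip 35°, dip direction 030°

Each apparent-dip line lies in the plane. As unit vectors (x east, y north, z up), v₁ plunges 19°→due east and v₂ plunges 30°→N05°W.
The plane normal is n = v₁ × v₂ ∝ (0.281, 0.497, 0.816).
Dip δ = arctan(|n_h|/n_z) = arctan(0.571/0.816) = 35.0°.
Dip direction = azimuth of (n_x, n_y) = atan2(0.281, 0.497) = 29°.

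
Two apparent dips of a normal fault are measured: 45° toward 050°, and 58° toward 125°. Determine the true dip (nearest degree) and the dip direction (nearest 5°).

Represent each trace as a vector plunging at its apparent dip toward its trend (east-north-up frame): v₁ = (0.542, 0.455, -0.707), v₂ = (0.434, -0.304, -0.848).
The plane normal is n = v₁ × v₂ ∝ (0.600, -0.152, 0.362).
True dip = arccos(n_z / |n|) = arccos(0.5045) = 59.7°.
Dip direction = azimuth of (n_x, n_y) = atan2(0.600, -0.152) = 104°.

true dip 60°, dip direction 105°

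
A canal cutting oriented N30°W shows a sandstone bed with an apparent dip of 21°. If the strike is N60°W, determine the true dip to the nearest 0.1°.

37.5°

β = acute angle between strike N60°W and section N30°W = 30°.
tan(true dip) = tan 21° / sin 30° = 0.7677
true dip = arctan 0.7677 = 37.51°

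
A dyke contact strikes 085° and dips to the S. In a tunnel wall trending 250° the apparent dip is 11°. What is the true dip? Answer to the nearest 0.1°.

36.9°

The section is 15° from the strike.
tan δ = tan α / sin β = tan 11° / sin 15° = 0.1944 / 0.2588 = 0.7510
true dip = arctan 0.7510 = 36.91°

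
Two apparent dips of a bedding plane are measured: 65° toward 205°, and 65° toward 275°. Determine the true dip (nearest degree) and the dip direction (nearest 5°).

Each apparent-dip line lies in the plane. As unit vectors (x east, y north, z up), v₁ plunges 65°→205° and v₂ plunges 65°→275°.
n = v₁ × v₂ = (-0.381, -0.220, 0.168) (taken with n_z > 0).
Dip δ = arctan(|n_h|/n_z) = arctan(0.439/0.168) = 69.1°.
Dip direction = azimuth of (n_x, n_y) = atan2(-0.381, -0.220) = 240°.

true dip 69°, dip direction 240°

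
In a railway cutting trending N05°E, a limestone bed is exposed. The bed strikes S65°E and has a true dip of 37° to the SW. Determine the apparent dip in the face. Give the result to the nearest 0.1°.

35.3°

The section lies 70° from the strike.
tan α = tan 37° × sin 70° = 0.7536 × 0.9397 = 0.7081
α = arctan(0.7081) = 35.30°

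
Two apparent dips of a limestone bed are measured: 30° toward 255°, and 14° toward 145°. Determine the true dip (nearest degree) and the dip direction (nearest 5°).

The two traces are lines in the plane: v₁ = (sin 255°·cos 30°, cos 255°·cos 30°, −sin 30°), v₂ = (sin 145°·cos 14°, cos 145°·cos 14°, −sin 14°).
Cross product v₁ × v₂ gives the pole to the plane: n ∝ (-0.343, -0.481, 0.790).
tan δ = √(n_x²+n_y²)/n_z = 0.591/0.790, so δ = 36.8°.
Dip direction = atan2(-0.343, -0.481) = 216° (azimuth of n's horizontal projection).

true dip 37°, dip direction 215°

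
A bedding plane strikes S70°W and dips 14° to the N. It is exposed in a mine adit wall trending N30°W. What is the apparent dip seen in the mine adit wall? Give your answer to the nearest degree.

Angle between strike (S70°W) and section (N30°W): β = 80°.
tan(apparent dip) = tan 14° · sin 80° = 0.2455
apparent dip = arctan 0.2455 = 13.80°

14°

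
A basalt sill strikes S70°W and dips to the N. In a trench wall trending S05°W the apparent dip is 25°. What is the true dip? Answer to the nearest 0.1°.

27.2°

β = acute angle between strike S70°W and section S05°W = 65°.
tan δ = tan α / sin β = tan 25° / sin 65° = 0.4663 / 0.9063 = 0.5145
δ = arctan(0.5145) = 27.23°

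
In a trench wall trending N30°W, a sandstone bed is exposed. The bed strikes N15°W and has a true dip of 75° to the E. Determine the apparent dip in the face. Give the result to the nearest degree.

44°

The section lies 15° from the strike.
tan α = tan 75° × sin 15° = 3.7321 × 0.2588 = 0.9659
apparent dip = arctan 0.9659 = 44.01°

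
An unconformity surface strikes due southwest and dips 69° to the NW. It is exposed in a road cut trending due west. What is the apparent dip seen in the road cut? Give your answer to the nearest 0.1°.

61.5°

The strike is due southwest and the section trends due west; the acute angle between them is β = 45°.
tan(apparent dip) = tan 69° · sin 45° = 1.8421
apparent dip = arctan 1.8421 = 61.50°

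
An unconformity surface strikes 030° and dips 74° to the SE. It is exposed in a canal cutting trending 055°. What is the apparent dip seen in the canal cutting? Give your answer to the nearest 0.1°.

The section lies 25° from the strike.
tan(apparent dip) = tan 74° · sin 25° = 1.4738
apparent dip = arctan 1.4738 = 55.84°

55.8°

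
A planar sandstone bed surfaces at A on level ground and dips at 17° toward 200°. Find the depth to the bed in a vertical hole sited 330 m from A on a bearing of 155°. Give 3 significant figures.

The hole lies 45° from the dip direction, so the down-dip offset is 330 × cos 45° = 233.35 m.
Depth = down-dip offset × tan(dip) = 233.35 × tan 17° = 233.35 × 0.3057
Depth = 71.34 m

71.3 m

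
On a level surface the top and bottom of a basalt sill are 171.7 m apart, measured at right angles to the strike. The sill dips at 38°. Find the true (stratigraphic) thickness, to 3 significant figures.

106 m

True thickness t = w · sin(dip) = 171.7 × sin 38°
t = 171.7 × 0.6157 = 105.709 m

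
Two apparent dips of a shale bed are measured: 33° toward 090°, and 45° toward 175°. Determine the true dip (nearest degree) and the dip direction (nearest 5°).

true dip 49°, dip direction 145°

Each apparent-dip line lies in the plane. As unit vectors (x east, y north, z up), v₁ plunges 33°→090° and v₂ plunges 45°→175°.
Cross product v₁ × v₂ gives the pole to the plane: n ∝ (0.384, -0.559, 0.591).
True dip = arccos(n_z / |n|) = arccos(0.6567) = 48.9°.
Dip direction = atan2(0.384, -0.559) = 146° (azimuth of n's horizontal projection).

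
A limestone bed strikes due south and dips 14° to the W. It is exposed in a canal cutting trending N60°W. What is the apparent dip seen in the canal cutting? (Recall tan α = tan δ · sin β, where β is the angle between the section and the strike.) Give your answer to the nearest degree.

12°

The strike is due south and the section trends N60°W; the acute angle between them is β = 60°.
tan(apparent dip) = tan 14° · sin 60° = 0.2159
apparent dip = arctan 0.2159 = 12.18°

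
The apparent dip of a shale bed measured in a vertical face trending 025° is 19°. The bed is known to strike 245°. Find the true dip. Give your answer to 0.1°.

28.2°

The section is 40° from the strike.
tan(true dip) = tan 19° / sin 40° = 0.5357
δ = arctan(0.5357) = 28.18°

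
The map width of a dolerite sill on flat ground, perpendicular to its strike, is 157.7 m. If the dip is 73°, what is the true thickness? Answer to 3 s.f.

True thickness t = w · sin(dip) = 157.7 × sin 73°
t = 157.7 × 0.9563 = 150.809 m

151 m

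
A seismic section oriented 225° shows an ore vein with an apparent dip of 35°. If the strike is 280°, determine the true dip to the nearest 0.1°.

The section is 55° from the strike.
tan(true dip) = tan 35° / sin 55° = 0.8548
δ = arctan(0.8548) = 40.52°

40.5°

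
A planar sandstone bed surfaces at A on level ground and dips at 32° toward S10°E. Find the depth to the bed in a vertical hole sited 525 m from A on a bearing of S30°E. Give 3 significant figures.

The hole lies 20° from the dip direction, so the down-dip offset is 525 × cos 20° = 493.34 m.
Depth = down-dip offset × tan(dip) = 493.34 × tan 32° = 493.34 × 0.6249
Depth = 308.27 m

308 m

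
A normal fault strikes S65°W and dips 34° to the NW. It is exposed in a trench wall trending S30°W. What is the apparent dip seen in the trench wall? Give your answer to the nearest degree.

21°

The strike is S65°W and the section trends S30°W; the acute angle between them is β = 35°.
tan(apparent dip) = tan 34° · sin 35° = 0.3869
α = arctan(0.3869) = 21.15°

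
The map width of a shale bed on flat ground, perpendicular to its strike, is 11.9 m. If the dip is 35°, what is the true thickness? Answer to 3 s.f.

True thickness t = w · sin(dip) = 11.9 × sin 35°
t = 11.9 × 0.5736 = 6.826 m

6.83 m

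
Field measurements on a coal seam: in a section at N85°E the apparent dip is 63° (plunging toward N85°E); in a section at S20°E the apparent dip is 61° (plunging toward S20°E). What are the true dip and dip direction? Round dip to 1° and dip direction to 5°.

true dip 67°, dip direction 120°

Represent each trace as a vector plunging at its apparent dip toward its trend (east-north-up frame): v₁ = (0.452, 0.040, -0.891), v₂ = (0.166, -0.456, -0.875).
n = v₁ × v₂ = (0.441, -0.248, 0.213) (taken with n_z > 0).
True dip = arccos(n_z / |n|) = arccos(0.3877) = 67.2°.
Dip direction = azimuth of (n_x, n_y) = atan2(0.441, -0.248) = 119°.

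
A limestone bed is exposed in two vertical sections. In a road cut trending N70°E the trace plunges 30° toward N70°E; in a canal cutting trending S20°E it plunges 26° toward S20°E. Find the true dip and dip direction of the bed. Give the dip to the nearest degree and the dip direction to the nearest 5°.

true dip 37°, dip direction 110°

The two traces are lines in the plane: v₁ = (sin 70°·cos 30°, cos 70°·cos 30°, −sin 30°), v₂ = (sin 160°·cos 26°, cos 160°·cos 26°, −sin 26°).
Cross product v₁ × v₂ gives the pole to the plane: n ∝ (0.552, -0.203, 0.778).
tan δ = √(n_x²+n_y²)/n_z = 0.588/0.778, so δ = 37.1°.
The horizontal component of n points toward azimuth atan2(n_x, n_y) = 110°, the dip direction.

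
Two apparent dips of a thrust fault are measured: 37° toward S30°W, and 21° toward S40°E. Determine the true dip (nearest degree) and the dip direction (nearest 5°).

Each apparent-dip line lies in the plane. As unit vectors (x east, y north, z up), v₁ plunges 37°→S30°W and v₂ plunges 21°→S40°E.
n = v₁ × v₂ = (-0.183, -0.504, 0.701) (taken with n_z > 0).
True dip = arccos(n_z / |n|) = arccos(0.7941) = 37.4°.
Dip direction = atan2(-0.183, -0.504) = 200° (azimuth of n's horizontal projection).

true dip 37°, dip direction 200°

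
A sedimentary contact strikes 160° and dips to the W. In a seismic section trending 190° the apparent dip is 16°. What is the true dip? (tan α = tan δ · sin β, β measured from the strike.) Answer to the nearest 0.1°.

β = acute angle between strike 160° and section 190° = 30°.
tan(true dip) = tan 16° / sin 30° = 0.5735
δ = arctan(0.5735) = 29.83°

29.8°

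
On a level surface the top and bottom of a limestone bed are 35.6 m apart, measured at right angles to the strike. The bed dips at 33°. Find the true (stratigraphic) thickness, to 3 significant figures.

19.4 m

True thickness t = w · sin(dip) = 35.6 × sin 33°
t = 35.6 × 0.5446 = 19.389 m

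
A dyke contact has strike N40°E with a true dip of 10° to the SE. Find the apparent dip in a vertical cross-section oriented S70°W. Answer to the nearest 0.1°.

The section lies 30° from the strike.
tan(apparent dip) = tan 10° · sin 30° = 0.0882
α = arctan(0.0882) = 5.04°

5.0°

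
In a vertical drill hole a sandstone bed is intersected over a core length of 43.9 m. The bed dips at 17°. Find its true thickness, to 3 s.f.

42.0 m

True thickness t = h · cos(dip) = 43.9 × cos 17°
t = 43.9 × 0.9563 = 41.982 m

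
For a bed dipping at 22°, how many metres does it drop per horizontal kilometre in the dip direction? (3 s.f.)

404 m

drop per km = 1000 × tan 22° = 1000 × 0.4040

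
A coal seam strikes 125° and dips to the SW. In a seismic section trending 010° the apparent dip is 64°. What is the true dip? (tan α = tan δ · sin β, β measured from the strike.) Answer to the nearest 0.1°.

66.2°

The section is 65° from the strike.
tan(true dip) = tan 64° / sin 65° = 2.2623
δ = arctan(2.2623) = 66.15°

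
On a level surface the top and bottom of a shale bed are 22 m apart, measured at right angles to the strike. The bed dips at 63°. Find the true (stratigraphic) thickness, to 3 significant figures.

True thickness t = w · sin(dip) = 22 × sin 63°
t = 22 × 0.8910 = 19.602 m

19.6 m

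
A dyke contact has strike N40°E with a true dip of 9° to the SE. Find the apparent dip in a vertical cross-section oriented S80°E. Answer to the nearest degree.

8°

The section lies 60° from the strike.
tan(apparent dip) = tan 9° · sin 60° = 0.1372
apparent dip = arctan 0.1372 = 7.81°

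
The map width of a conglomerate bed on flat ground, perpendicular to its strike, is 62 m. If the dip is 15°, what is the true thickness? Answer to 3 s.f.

16.0 m

True thickness t = w · sin(dip) = 62 × sin 15°
t = 62 × 0.2588 = 16.047 m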